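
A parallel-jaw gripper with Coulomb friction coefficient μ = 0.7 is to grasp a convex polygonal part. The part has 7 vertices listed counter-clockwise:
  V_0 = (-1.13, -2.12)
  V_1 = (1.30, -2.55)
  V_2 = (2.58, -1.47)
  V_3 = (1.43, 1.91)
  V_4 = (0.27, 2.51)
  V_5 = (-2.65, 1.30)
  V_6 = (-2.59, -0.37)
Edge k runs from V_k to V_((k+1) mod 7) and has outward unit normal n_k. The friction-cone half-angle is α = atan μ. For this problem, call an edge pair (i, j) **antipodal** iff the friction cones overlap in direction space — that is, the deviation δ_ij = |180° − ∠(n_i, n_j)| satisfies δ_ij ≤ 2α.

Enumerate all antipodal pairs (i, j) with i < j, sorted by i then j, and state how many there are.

α = atan 0.7 = 34.99°;  2α = 69.98°
n_0 = (-0.1742, -0.9847)
n_1 = (+0.6449, -0.7643)
n_2 = (+0.9467, +0.3221)
n_3 = (+0.4594, +0.8882)
n_4 = (-0.3828, +0.9238)
n_5 = (-0.9994, -0.0359)
n_6 = (-0.7679, -0.6406)
  (0,1): δ = 129.81°  ·
  (0,2): δ = 61.17°  ✓
  (0,3): δ = 17.31°  ✓
  (0,4): δ = 32.54°  ✓
  (0,5): δ = 102.09°  ·
  (0,6): δ = 139.87°  ·
  (1,2): δ = 111.37°  ·
  (1,3): δ = 67.51°  ✓
  (1,4): δ = 17.65°  ✓
  (1,5): δ = 51.90°  ✓
  (1,6): δ = 89.68°  ·
  (2,3): δ = 136.14°  ·
  (2,4): δ = 86.28°  ·
  (2,5): δ = 16.73°  ✓
  (2,6): δ = 21.05°  ✓
  (3,4): δ = 130.14°  ·
  (3,5): δ = 60.59°  ✓
  (3,6): δ = 22.81°  ✓
  (4,5): δ = 110.45°  ·
  (4,6): δ = 72.67°  ·
  (5,6): δ = 142.22°  ·
antipodal pairs: 10

count = 10; pairs: (0,2), (0,3), (0,4), (1,3), (1,4), (1,5), (2,5), (2,6), (3,5), (3,6)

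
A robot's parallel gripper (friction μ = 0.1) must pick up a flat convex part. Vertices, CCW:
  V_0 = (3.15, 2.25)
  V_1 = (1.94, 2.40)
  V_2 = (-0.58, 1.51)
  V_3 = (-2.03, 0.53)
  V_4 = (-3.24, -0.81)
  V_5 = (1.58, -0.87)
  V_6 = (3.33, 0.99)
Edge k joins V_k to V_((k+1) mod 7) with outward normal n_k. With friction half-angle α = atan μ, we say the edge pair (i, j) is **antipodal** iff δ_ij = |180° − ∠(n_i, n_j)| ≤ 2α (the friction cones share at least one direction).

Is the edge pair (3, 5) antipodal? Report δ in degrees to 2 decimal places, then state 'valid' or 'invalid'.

δ = 1.17°, valid

α = atan 0.1 = 5.71°;  2α = 11.42°
edge 3: e_3 = (-1.21, -1.34);  n_3 = (-0.7422, +0.6702)
edge 5: e_5 = (+1.75, +1.86);  n_5 = (+0.7283, -0.6852)
∠(n_3, n_5) = 178.83°
δ = |180° − 178.83°| = 1.17°
1.17° ≤ 2α = 11.42°  →  valid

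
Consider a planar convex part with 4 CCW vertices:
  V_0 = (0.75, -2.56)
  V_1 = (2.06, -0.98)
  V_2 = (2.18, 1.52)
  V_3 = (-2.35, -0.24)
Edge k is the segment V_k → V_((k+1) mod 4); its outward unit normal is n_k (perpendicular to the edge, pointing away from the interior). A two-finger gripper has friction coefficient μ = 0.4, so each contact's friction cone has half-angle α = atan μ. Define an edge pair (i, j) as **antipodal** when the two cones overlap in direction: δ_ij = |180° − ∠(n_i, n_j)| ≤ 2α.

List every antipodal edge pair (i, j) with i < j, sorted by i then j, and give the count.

count = 1; pairs: (0,2)

α = atan 0.4 = 21.80°;  2α = 43.60°
n_0 = (+0.7698, -0.6383)
n_1 = (+0.9988, -0.0479)
n_2 = (-0.3621, +0.9321)
n_3 = (-0.5992, -0.8006)
  (0,1): δ = 143.09°  ·
  (0,2): δ = 29.11°  ✓
  (0,3): δ = 92.85°  ·
  (1,2): δ = 66.02°  ·
  (1,3): δ = 55.94°  ·
  (2,3): δ = 58.04°  ·
antipodal pairs: 1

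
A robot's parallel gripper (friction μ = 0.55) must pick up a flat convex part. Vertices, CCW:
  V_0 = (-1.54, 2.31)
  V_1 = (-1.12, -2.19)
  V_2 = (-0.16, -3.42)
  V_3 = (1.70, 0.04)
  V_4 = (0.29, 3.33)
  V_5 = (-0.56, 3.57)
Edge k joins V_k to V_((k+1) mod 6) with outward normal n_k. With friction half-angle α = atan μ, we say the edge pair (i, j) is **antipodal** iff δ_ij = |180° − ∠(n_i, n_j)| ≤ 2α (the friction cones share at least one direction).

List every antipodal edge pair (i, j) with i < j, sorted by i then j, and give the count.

α = atan 0.55 = 28.81°;  2α = 57.62°
n_0 = (-0.9957, -0.0929)
n_1 = (-0.7883, -0.6153)
n_2 = (+0.8808, -0.4735)
n_3 = (+0.9191, +0.3939)
n_4 = (+0.2717, +0.9624)
n_5 = (-0.7894, +0.6139)
  (0,1): δ = 147.36°  ·
  (0,2): δ = 33.59°  ✓
  (0,3): δ = 17.87°  ✓
  (0,4): δ = 68.90°  ·
  (0,5): δ = 136.79°  ·
  (1,2): δ = 66.23°  ·
  (1,3): δ = 14.77°  ✓
  (1,4): δ = 36.26°  ✓
  (1,5): δ = 104.15°  ·
  (2,3): δ = 128.54°  ·
  (2,4): δ = 77.51°  ·
  (2,5): δ = 9.61°  ✓
  (3,4): δ = 128.97°  ·
  (3,5): δ = 61.07°  ·
  (4,5): δ = 112.11°  ·
antipodal pairs: 5

count = 5; pairs: (0,2), (0,3), (1,3), (1,4), (2,5)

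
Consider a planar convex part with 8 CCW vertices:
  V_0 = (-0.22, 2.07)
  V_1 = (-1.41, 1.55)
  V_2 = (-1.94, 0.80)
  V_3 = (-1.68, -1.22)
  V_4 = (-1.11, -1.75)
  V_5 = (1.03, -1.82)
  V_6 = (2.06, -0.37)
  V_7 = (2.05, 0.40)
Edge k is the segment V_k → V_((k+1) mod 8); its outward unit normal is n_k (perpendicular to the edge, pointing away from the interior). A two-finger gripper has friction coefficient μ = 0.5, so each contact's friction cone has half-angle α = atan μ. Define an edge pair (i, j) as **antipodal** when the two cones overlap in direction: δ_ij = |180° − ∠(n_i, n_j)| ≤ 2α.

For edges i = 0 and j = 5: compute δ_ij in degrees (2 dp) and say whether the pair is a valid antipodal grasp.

α = atan 0.5 = 26.57°;  2α = 53.13°
edge 0: e_0 = (-1.19, -0.52);  n_0 = (-0.4004, +0.9163)
edge 5: e_5 = (+1.03, +1.45);  n_5 = (+0.8153, -0.5791)
∠(n_0, n_5) = 148.99°
δ = |180° − 148.99°| = 31.01°
31.01° ≤ 2α = 53.13°  →  valid

δ = 31.01°, valid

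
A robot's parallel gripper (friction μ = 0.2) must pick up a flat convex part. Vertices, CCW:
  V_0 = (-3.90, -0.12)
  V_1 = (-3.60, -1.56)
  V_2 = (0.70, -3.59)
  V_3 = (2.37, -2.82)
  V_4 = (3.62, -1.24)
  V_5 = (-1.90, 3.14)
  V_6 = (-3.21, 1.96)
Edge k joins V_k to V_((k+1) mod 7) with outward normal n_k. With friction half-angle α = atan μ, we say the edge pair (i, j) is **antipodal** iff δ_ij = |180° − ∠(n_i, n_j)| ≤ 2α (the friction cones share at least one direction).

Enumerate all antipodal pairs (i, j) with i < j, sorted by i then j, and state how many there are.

count = 4; pairs: (1,4), (2,5), (3,5), (3,6)

α = atan 0.2 = 11.31°;  2α = 22.62°
n_0 = (-0.9790, -0.2040)
n_1 = (-0.4269, -0.9043)
n_2 = (+0.4187, -0.9081)
n_3 = (+0.7842, -0.6204)
n_4 = (+0.6216, +0.7834)
n_5 = (-0.6693, +0.7430)
n_6 = (-0.9491, +0.3149)
  (0,1): δ = 127.04°  ·
  (0,2): δ = 77.01°  ·
  (0,3): δ = 50.12°  ·
  (0,4): δ = 39.80°  ·
  (0,5): δ = 120.24°  ·
  (0,6): δ = 149.88°  ·
  (1,2): δ = 129.97°  ·
  (1,3): δ = 103.08°  ·
  (1,4): δ = 13.16°  ✓
  (1,5): δ = 67.28°  ·
  (1,6): δ = 96.92°  ·
  (2,3): δ = 153.10°  ·
  (2,4): δ = 63.18°  ·
  (2,5): δ = 17.26°  ✓
  (2,6): δ = 46.89°  ·
  (3,4): δ = 90.08°  ·
  (3,5): δ = 9.64°  ✓
  (3,6): δ = 20.00°  ✓
  (4,5): δ = 99.56°  ·
  (4,6): δ = 69.92°  ·
  (5,6): δ = 150.36°  ·
antipodal pairs: 4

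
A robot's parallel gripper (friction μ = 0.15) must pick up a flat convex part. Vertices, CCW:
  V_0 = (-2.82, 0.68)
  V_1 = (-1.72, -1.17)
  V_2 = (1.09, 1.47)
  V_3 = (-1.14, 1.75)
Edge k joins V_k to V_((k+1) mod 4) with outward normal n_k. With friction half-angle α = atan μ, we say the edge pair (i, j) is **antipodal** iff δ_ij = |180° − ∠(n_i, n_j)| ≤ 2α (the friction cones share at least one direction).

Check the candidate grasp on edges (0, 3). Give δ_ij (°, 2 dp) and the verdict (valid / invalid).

α = atan 0.15 = 8.53°;  2α = 17.06°
edge 0: e_0 = (+1.10, -1.85);  n_0 = (-0.8595, -0.5111)
edge 3: e_3 = (-1.68, -1.07);  n_3 = (-0.5372, +0.8435)
∠(n_0, n_3) = 88.24°
δ = |180° − 88.24°| = 91.76°
91.76° > 2α = 17.06°  →  invalid

δ = 91.76°, invalid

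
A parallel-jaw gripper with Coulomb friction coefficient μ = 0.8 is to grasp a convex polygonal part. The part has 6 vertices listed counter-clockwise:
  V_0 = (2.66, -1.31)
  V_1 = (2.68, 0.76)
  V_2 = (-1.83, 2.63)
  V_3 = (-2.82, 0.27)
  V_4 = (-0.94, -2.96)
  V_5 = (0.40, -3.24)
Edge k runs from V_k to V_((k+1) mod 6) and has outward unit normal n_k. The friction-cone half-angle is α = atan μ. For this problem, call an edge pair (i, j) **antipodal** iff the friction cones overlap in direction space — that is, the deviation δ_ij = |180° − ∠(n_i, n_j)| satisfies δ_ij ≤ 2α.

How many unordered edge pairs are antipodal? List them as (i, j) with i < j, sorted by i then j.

α = atan 0.8 = 38.66°;  2α = 77.32°
n_0 = (+1.0000, -0.0097)
n_1 = (+0.3830, +0.9237)
n_2 = (-0.9221, +0.3868)
n_3 = (-0.8643, -0.5030)
n_4 = (-0.2045, -0.9789)
n_5 = (+0.6494, -0.7604)
  (0,1): δ = 111.97°  ·
  (0,2): δ = 22.20°  ✓
  (0,3): δ = 30.75°  ✓
  (0,4): δ = 78.75°  ·
  (0,5): δ = 131.05°  ·
  (1,2): δ = 90.24°  ·
  (1,3): δ = 37.28°  ✓
  (1,4): δ = 10.72°  ✓
  (1,5): δ = 63.02°  ✓
  (2,3): δ = 127.04°  ·
  (2,4): δ = 79.04°  ·
  (2,5): δ = 26.75°  ✓
  (3,4): δ = 132.00°  ·
  (3,5): δ = 79.70°  ·
  (4,5): δ = 127.70°  ·
antipodal pairs: 6

count = 6; pairs: (0,2), (0,3), (1,3), (1,4), (1,5), (2,5)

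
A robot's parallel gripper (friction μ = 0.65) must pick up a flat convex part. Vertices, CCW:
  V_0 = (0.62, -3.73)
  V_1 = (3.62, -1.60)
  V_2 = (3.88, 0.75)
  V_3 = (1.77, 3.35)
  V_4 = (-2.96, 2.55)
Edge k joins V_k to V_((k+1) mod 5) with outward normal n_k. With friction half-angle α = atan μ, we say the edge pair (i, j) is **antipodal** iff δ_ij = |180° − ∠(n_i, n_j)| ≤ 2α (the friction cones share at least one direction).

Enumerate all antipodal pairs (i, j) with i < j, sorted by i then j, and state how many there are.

α = atan 0.65 = 33.02°;  2α = 66.05°
n_0 = (+0.5789, -0.8154)
n_1 = (+0.9939, -0.1100)
n_2 = (+0.7765, +0.6301)
n_3 = (-0.1668, +0.9860)
n_4 = (-0.8688, -0.4952)
  (0,1): δ = 131.69°  ·
  (0,2): δ = 86.31°  ·
  (0,3): δ = 25.77°  ✓
  (0,4): δ = 84.31°  ·
  (1,2): δ = 134.63°  ·
  (1,3): δ = 74.09°  ·
  (1,4): δ = 36.00°  ✓
  (2,3): δ = 119.46°  ·
  (2,4): δ = 9.37°  ✓
  (3,4): δ = 69.91°  ·
antipodal pairs: 3

count = 3; pairs: (0,3), (1,4), (2,4)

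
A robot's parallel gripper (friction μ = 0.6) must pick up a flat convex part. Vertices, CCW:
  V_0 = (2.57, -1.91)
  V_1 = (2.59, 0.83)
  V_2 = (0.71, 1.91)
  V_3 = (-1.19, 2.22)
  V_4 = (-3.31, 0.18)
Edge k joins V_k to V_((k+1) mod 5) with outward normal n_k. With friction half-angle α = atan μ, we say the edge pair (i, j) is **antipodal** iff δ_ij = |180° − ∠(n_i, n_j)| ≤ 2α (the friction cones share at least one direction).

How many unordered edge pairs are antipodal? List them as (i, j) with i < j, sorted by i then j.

count = 3; pairs: (0,3), (1,4), (2,4)

α = atan 0.6 = 30.96°;  2α = 61.93°
n_0 = (+1.0000, -0.0073)
n_1 = (+0.4981, +0.8671)
n_2 = (+0.1610, +0.9869)
n_3 = (-0.6934, +0.7206)
n_4 = (-0.3349, -0.9422)
  (0,1): δ = 119.46°  ·
  (0,2): δ = 98.85°  ·
  (0,3): δ = 45.68°  ✓
  (0,4): δ = 70.85°  ·
  (1,2): δ = 159.39°  ·
  (1,3): δ = 106.23°  ·
  (1,4): δ = 10.31°  ✓
  (2,3): δ = 126.84°  ·
  (2,4): δ = 10.30°  ✓
  (3,4): δ = 63.47°  ·
antipodal pairs: 3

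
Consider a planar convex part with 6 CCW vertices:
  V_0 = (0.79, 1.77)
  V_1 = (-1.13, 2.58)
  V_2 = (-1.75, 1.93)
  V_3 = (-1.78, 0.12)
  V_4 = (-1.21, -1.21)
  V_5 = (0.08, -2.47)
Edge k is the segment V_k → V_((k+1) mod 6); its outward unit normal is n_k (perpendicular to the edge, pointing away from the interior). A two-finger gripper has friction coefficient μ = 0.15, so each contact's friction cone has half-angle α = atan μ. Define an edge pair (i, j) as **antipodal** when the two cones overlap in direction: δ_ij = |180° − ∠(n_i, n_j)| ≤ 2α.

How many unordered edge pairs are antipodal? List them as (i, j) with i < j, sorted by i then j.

α = atan 0.15 = 8.53°;  2α = 17.06°
n_0 = (+0.3887, +0.9214)
n_1 = (-0.7236, +0.6902)
n_2 = (-0.9999, +0.0166)
n_3 = (-0.9191, -0.3939)
n_4 = (-0.6987, -0.7154)
n_5 = (+0.9863, -0.1652)
  (0,1): δ = 110.77°  ·
  (0,2): δ = 68.08°  ·
  (0,3): δ = 43.93°  ·
  (0,4): δ = 21.45°  ·
  (0,5): δ = 103.37°  ·
  (1,2): δ = 137.30°  ·
  (1,3): δ = 113.15°  ·
  (1,4): δ = 90.68°  ·
  (1,5): δ = 34.14°  ·
  (2,3): δ = 155.85°  ·
  (2,4): δ = 133.38°  ·
  (2,5): δ = 8.56°  ✓
  (3,4): δ = 157.52°  ·
  (3,5): δ = 32.70°  ·
  (4,5): δ = 55.18°  ·
antipodal pairs: 1

count = 1; pairs: (2,5)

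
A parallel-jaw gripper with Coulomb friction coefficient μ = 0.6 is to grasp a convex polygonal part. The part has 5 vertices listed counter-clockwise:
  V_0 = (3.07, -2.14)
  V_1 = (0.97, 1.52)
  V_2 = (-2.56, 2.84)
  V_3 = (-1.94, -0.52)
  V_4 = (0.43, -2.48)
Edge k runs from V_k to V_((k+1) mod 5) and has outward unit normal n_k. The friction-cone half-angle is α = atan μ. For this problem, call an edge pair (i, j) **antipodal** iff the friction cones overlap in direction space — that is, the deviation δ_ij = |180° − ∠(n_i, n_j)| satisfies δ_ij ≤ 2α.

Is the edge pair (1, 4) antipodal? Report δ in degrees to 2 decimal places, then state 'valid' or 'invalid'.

α = atan 0.6 = 30.96°;  2α = 61.93°
edge 1: e_1 = (-3.53, +1.32);  n_1 = (+0.3503, +0.9367)
edge 4: e_4 = (+2.64, +0.34);  n_4 = (+0.1277, -0.9918)
∠(n_1, n_4) = 152.16°
δ = |180° − 152.16°| = 27.84°
27.84° ≤ 2α = 61.93°  →  valid

δ = 27.84°, valid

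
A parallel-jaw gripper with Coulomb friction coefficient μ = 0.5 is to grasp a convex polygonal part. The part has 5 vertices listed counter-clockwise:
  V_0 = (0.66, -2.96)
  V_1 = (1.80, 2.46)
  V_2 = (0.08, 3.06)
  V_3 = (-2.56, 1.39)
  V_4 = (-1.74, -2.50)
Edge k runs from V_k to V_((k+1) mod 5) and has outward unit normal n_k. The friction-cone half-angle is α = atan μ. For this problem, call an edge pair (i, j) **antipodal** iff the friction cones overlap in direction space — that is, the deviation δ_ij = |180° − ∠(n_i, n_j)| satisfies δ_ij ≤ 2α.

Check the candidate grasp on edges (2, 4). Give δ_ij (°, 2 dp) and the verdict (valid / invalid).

α = atan 0.5 = 26.57°;  2α = 53.13°
edge 2: e_2 = (-2.64, -1.67);  n_2 = (-0.5346, +0.8451)
edge 4: e_4 = (+2.40, -0.46);  n_4 = (-0.1882, -0.9821)
∠(n_2, n_4) = 136.83°
δ = |180° − 136.83°| = 43.17°
43.17° ≤ 2α = 53.13°  →  valid

δ = 43.17°, valid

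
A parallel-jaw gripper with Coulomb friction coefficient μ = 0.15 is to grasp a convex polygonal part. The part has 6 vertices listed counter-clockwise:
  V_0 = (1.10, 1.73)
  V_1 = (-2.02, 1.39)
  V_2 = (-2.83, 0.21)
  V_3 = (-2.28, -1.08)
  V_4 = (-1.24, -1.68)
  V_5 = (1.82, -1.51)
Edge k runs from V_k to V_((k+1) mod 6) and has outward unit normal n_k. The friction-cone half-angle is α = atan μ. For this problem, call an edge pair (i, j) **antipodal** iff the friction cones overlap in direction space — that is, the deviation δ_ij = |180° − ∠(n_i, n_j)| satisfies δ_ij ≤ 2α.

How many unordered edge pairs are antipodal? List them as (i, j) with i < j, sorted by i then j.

count = 2; pairs: (0,4), (2,5)

α = atan 0.15 = 8.53°;  2α = 17.06°
n_0 = (-0.1083, +0.9941)
n_1 = (-0.8244, +0.5659)
n_2 = (-0.9199, -0.3922)
n_3 = (-0.4997, -0.8662)
n_4 = (+0.0555, -0.9985)
n_5 = (+0.9762, +0.2169)
  (0,1): δ = 130.69°  ·
  (0,2): δ = 73.13°  ·
  (0,3): δ = 36.20°  ·
  (0,4): δ = 3.04°  ✓
  (0,5): δ = 96.31°  ·
  (1,2): δ = 122.44°  ·
  (1,3): δ = 85.51°  ·
  (1,4): δ = 52.35°  ·
  (1,5): δ = 47.00°  ·
  (2,3): δ = 143.07°  ·
  (2,4): δ = 109.91°  ·
  (2,5): δ = 10.56°  ✓
  (3,4): δ = 146.84°  ·
  (3,5): δ = 47.49°  ·
  (4,5): δ = 80.65°  ·
antipodal pairs: 2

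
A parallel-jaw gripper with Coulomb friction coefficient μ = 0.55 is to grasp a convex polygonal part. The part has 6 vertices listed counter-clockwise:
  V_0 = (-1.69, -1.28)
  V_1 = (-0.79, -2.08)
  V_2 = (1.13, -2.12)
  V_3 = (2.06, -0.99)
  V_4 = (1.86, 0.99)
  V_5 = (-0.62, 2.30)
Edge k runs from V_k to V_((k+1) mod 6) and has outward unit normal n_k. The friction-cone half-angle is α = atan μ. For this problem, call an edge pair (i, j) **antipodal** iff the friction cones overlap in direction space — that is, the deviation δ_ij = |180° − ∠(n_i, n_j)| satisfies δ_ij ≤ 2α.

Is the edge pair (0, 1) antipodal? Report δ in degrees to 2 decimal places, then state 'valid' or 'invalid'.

δ = 139.56°, invalid

α = atan 0.55 = 28.81°;  2α = 57.62°
edge 0: e_0 = (+0.90, -0.80);  n_0 = (-0.6644, -0.7474)
edge 1: e_1 = (+1.92, -0.04);  n_1 = (-0.0208, -0.9998)
∠(n_0, n_1) = 40.44°
δ = |180° − 40.44°| = 139.56°
139.56° > 2α = 57.62°  →  invalid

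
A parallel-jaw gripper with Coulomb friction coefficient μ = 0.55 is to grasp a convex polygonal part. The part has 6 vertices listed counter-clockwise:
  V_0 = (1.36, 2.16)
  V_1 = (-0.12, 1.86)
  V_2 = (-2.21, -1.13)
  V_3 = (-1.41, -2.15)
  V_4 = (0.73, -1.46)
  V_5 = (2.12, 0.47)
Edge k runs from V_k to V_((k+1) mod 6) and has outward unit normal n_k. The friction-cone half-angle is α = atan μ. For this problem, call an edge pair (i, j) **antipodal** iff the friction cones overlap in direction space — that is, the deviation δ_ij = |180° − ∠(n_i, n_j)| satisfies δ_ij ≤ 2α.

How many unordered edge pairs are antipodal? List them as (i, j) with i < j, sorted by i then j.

count = 5; pairs: (0,3), (0,4), (1,3), (1,4), (2,5)

α = atan 0.55 = 28.81°;  2α = 57.62°
n_0 = (-0.1987, +0.9801)
n_1 = (-0.8196, +0.5729)
n_2 = (-0.7869, -0.6171)
n_3 = (+0.3069, -0.9518)
n_4 = (+0.8115, -0.5844)
n_5 = (+0.9120, +0.4101)
  (0,1): δ = 136.41°  ·
  (0,2): δ = 63.35°  ·
  (0,3): δ = 6.41°  ✓
  (0,4): δ = 42.78°  ✓
  (0,5): δ = 102.75°  ·
  (1,2): δ = 106.94°  ·
  (1,3): δ = 37.18°  ✓
  (1,4): δ = 0.81°  ✓
  (1,5): δ = 59.17°  ·
  (2,3): δ = 110.24°  ·
  (2,4): δ = 73.87°  ·
  (2,5): δ = 13.89°  ✓
  (3,4): δ = 143.63°  ·
  (3,5): δ = 83.66°  ·
  (4,5): δ = 120.02°  ·
antipodal pairs: 5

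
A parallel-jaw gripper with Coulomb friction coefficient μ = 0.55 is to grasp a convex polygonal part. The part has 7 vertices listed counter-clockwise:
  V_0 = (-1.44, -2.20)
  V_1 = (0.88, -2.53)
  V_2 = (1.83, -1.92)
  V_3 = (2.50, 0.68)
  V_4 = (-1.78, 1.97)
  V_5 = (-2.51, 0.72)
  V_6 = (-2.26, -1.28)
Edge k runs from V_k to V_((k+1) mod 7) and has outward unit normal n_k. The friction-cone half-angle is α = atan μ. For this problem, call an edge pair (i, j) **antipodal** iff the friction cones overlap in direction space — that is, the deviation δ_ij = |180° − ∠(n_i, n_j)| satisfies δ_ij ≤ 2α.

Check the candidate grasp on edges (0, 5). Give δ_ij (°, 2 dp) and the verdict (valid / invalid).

α = atan 0.55 = 28.81°;  2α = 57.62°
edge 0: e_0 = (+2.32, -0.33);  n_0 = (-0.1408, -0.9900)
edge 5: e_5 = (+0.25, -2.00);  n_5 = (-0.9923, -0.1240)
∠(n_0, n_5) = 74.78°
δ = |180° − 74.78°| = 105.22°
105.22° > 2α = 57.62°  →  invalid

δ = 105.22°, invalid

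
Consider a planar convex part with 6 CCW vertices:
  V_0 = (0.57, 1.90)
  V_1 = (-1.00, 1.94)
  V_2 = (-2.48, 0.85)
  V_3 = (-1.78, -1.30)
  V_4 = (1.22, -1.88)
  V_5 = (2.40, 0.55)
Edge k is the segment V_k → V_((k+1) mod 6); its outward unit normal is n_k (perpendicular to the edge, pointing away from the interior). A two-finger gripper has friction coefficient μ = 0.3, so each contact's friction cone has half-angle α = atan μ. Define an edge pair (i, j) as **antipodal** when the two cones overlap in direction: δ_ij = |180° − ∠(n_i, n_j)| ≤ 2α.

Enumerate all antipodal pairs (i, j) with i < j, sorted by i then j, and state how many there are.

α = atan 0.3 = 16.70°;  2α = 33.40°
n_0 = (+0.0255, +0.9997)
n_1 = (-0.5930, +0.8052)
n_2 = (-0.9509, -0.3096)
n_3 = (-0.1898, -0.9818)
n_4 = (+0.8995, -0.4368)
n_5 = (+0.5936, +0.8047)
  (0,1): δ = 142.17°  ·
  (0,2): δ = 70.51°  ·
  (0,3): δ = 9.48°  ✓
  (0,4): δ = 65.56°  ·
  (0,5): δ = 145.04°  ·
  (1,2): δ = 108.34°  ·
  (1,3): δ = 47.31°  ·
  (1,4): δ = 27.73°  ✓
  (1,5): δ = 107.21°  ·
  (2,3): δ = 118.98°  ·
  (2,4): δ = 43.94°  ·
  (2,5): δ = 35.55°  ·
  (3,4): δ = 104.96°  ·
  (3,5): δ = 25.47°  ✓
  (4,5): δ = 100.52°  ·
antipodal pairs: 3

count = 3; pairs: (0,3), (1,4), (3,5)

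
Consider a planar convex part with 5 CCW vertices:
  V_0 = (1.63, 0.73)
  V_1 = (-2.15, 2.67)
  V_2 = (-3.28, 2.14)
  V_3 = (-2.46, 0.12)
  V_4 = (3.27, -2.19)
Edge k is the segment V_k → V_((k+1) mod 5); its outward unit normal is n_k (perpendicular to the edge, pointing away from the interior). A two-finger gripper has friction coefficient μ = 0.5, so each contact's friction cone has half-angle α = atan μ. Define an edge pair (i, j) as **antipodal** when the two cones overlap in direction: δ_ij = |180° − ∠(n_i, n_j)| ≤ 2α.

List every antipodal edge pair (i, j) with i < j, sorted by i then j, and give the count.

count = 5; pairs: (0,2), (0,3), (1,3), (2,4), (3,4)

α = atan 0.5 = 26.57°;  2α = 53.13°
n_0 = (+0.4566, +0.8897)
n_1 = (-0.4246, +0.9054)
n_2 = (-0.9266, -0.3761)
n_3 = (-0.3739, -0.9275)
n_4 = (+0.8719, +0.4897)
  (0,1): δ = 127.70°  ·
  (0,2): δ = 40.74°  ✓
  (0,3): δ = 5.21°  ✓
  (0,4): δ = 146.49°  ·
  (1,2): δ = 93.03°  ·
  (1,3): δ = 47.08°  ✓
  (1,4): δ = 94.19°  ·
  (2,3): δ = 134.05°  ·
  (2,4): δ = 7.23°  ✓
  (3,4): δ = 38.72°  ✓
antipodal pairs: 5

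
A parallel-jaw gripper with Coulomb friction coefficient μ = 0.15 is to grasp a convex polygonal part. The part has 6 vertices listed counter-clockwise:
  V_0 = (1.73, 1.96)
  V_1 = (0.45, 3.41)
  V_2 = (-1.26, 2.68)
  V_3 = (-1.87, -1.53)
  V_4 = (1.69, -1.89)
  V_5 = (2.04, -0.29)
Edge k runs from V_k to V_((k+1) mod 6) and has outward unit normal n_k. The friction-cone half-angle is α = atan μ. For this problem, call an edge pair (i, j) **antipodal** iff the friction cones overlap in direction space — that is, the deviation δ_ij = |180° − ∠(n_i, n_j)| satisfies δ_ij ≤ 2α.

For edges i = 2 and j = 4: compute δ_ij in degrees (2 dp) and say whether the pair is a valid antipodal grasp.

δ = 4.09°, valid

α = atan 0.15 = 8.53°;  2α = 17.06°
edge 2: e_2 = (-0.61, -4.21);  n_2 = (-0.9897, +0.1434)
edge 4: e_4 = (+0.35, +1.60);  n_4 = (+0.9769, -0.2137)
∠(n_2, n_4) = 175.91°
δ = |180° − 175.91°| = 4.09°
4.09° ≤ 2α = 17.06°  →  valid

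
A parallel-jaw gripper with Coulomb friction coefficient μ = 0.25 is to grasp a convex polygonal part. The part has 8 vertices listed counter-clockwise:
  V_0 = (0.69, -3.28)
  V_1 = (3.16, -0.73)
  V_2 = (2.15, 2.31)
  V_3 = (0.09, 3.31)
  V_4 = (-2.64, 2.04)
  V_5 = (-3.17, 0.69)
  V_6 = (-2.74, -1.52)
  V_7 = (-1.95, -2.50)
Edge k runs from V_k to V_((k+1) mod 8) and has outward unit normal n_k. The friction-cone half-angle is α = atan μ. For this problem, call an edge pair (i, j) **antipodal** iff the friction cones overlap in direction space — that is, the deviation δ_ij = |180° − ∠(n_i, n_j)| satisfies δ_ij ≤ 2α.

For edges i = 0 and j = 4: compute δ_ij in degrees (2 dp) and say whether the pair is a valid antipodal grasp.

α = atan 0.25 = 14.04°;  2α = 28.07°
edge 0: e_0 = (+2.47, +2.55);  n_0 = (+0.7183, -0.6957)
edge 4: e_4 = (-0.53, -1.35);  n_4 = (-0.9308, +0.3654)
∠(n_0, n_4) = 157.35°
δ = |180° − 157.35°| = 22.65°
22.65° ≤ 2α = 28.07°  →  valid

δ = 22.65°, valid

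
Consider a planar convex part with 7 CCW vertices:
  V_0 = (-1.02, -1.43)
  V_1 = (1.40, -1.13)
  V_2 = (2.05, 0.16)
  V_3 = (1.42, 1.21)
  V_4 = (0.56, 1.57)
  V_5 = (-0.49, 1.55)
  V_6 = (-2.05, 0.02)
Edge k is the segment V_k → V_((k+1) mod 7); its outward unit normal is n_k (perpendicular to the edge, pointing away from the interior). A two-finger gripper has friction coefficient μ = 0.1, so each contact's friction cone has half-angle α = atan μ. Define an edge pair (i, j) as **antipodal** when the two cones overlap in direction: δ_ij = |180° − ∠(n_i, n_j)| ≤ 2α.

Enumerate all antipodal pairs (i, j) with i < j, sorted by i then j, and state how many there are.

count = 2; pairs: (0,4), (2,6)

α = atan 0.1 = 5.71°;  2α = 11.42°
n_0 = (+0.1230, -0.9924)
n_1 = (+0.8930, -0.4500)
n_2 = (+0.8575, +0.5145)
n_3 = (+0.3861, +0.9224)
n_4 = (-0.0190, +0.9998)
n_5 = (-0.7002, +0.7139)
n_6 = (-0.8153, -0.5791)
  (0,1): δ = 123.81°  ·
  (0,2): δ = 66.10°  ·
  (0,3): δ = 29.78°  ·
  (0,4): δ = 5.98°  ✓
  (0,5): δ = 37.38°  ·
  (0,6): δ = 118.32°  ·
  (1,2): δ = 122.29°  ·
  (1,3): δ = 85.97°  ·
  (1,4): δ = 62.17°  ·
  (1,5): δ = 18.81°  ·
  (1,6): δ = 62.13°  ·
  (2,3): δ = 143.68°  ·
  (2,4): δ = 119.87°  ·
  (2,5): δ = 76.52°  ·
  (2,6): δ = 4.42°  ✓
  (3,4): δ = 156.19°  ·
  (3,5): δ = 112.84°  ·
  (3,6): δ = 31.90°  ·
  (4,5): δ = 136.65°  ·
  (4,6): δ = 55.70°  ·
  (5,6): δ = 99.06°  ·
antipodal pairs: 2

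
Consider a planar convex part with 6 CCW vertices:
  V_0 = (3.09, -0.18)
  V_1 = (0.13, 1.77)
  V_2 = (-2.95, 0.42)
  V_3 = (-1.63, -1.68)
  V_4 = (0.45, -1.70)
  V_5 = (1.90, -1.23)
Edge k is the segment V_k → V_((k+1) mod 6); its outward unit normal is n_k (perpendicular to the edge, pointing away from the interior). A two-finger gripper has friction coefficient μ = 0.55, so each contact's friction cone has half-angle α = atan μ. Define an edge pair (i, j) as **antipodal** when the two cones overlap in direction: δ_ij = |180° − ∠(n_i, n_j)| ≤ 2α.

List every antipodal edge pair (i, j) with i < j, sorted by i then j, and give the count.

count = 6; pairs: (0,2), (0,3), (0,4), (1,3), (1,4), (1,5)

α = atan 0.55 = 28.81°;  2α = 57.62°
n_0 = (+0.5501, +0.8351)
n_1 = (-0.4014, +0.9159)
n_2 = (-0.8466, -0.5322)
n_3 = (-0.0096, -1.0000)
n_4 = (+0.3083, -0.9513)
n_5 = (+0.6616, -0.7498)
  (0,1): δ = 122.96°  ·
  (0,2): δ = 24.47°  ✓
  (0,3): δ = 32.83°  ✓
  (0,4): δ = 51.34°  ✓
  (0,5): δ = 74.80°  ·
  (1,2): δ = 81.52°  ·
  (1,3): δ = 24.22°  ✓
  (1,4): δ = 5.71°  ✓
  (1,5): δ = 17.76°  ✓
  (2,3): δ = 122.70°  ·
  (2,4): δ = 104.19°  ·
  (2,5): δ = 80.73°  ·
  (3,4): δ = 161.49°  ·
  (3,5): δ = 138.03°  ·
  (4,5): δ = 156.54°  ·
antipodal pairs: 6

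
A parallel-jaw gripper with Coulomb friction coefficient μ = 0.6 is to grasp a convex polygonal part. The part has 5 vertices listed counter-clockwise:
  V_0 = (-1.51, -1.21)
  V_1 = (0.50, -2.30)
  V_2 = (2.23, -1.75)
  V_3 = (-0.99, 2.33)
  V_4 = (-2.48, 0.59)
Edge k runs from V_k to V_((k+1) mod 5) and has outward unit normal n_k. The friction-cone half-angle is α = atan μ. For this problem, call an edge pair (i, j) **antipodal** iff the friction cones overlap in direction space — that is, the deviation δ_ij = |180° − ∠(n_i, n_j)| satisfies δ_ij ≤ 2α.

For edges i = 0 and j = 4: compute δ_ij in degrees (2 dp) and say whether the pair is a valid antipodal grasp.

α = atan 0.6 = 30.96°;  2α = 61.93°
edge 0: e_0 = (+2.01, -1.09);  n_0 = (-0.4767, -0.8791)
edge 4: e_4 = (+0.97, -1.80);  n_4 = (-0.8803, -0.4744)
∠(n_0, n_4) = 33.21°
δ = |180° − 33.21°| = 146.79°
146.79° > 2α = 61.93°  →  invalid

δ = 146.79°, invalid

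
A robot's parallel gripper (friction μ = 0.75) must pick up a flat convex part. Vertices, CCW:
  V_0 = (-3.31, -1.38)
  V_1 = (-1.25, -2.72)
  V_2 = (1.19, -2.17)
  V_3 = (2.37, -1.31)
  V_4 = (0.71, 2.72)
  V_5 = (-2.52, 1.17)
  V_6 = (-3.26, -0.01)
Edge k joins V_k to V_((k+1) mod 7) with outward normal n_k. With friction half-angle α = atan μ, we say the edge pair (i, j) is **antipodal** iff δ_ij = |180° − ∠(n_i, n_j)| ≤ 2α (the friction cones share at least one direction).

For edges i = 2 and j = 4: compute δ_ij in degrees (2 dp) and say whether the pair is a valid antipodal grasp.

α = atan 0.75 = 36.87°;  2α = 73.74°
edge 2: e_2 = (+1.18, +0.86);  n_2 = (+0.5890, -0.8081)
edge 4: e_4 = (-3.23, -1.55);  n_4 = (-0.4326, +0.9016)
∠(n_2, n_4) = 169.55°
δ = |180° − 169.55°| = 10.45°
10.45° ≤ 2α = 73.74°  →  valid

δ = 10.45°, valid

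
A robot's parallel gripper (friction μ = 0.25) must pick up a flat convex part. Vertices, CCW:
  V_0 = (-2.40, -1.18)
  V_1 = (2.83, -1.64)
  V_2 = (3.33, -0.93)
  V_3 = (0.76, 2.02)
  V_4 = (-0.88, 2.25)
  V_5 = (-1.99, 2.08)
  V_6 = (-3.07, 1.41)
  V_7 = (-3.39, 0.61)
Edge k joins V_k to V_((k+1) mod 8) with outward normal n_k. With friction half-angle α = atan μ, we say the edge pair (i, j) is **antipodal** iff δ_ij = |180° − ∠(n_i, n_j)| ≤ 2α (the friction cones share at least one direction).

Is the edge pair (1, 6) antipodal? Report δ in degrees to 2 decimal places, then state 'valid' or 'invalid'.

α = atan 0.25 = 14.04°;  2α = 28.07°
edge 1: e_1 = (+0.50, +0.71);  n_1 = (+0.8176, -0.5758)
edge 6: e_6 = (-0.32, -0.80);  n_6 = (-0.9285, +0.3714)
∠(n_1, n_6) = 166.65°
δ = |180° − 166.65°| = 13.35°
13.35° ≤ 2α = 28.07°  →  valid

δ = 13.35°, valid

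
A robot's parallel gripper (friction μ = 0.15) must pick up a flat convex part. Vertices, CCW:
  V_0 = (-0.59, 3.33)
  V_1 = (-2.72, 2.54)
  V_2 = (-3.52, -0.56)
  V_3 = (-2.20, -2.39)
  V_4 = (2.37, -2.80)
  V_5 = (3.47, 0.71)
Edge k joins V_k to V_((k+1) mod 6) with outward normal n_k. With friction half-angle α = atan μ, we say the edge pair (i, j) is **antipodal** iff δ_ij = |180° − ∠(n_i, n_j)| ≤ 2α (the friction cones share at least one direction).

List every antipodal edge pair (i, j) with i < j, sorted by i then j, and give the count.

count = 1; pairs: (1,4)

α = atan 0.15 = 8.53°;  2α = 17.06°
n_0 = (-0.3477, +0.9376)
n_1 = (-0.9683, +0.2499)
n_2 = (-0.8110, -0.5850)
n_3 = (-0.0894, -0.9960)
n_4 = (+0.9542, -0.2990)
n_5 = (+0.5422, +0.8402)
  (0,1): δ = 124.82°  ·
  (0,2): δ = 74.55°  ·
  (0,3): δ = 25.48°  ·
  (0,4): δ = 52.25°  ·
  (0,5): δ = 126.82°  ·
  (1,2): δ = 129.73°  ·
  (1,3): δ = 80.66°  ·
  (1,4): δ = 2.93°  ✓
  (1,5): δ = 71.64°  ·
  (2,3): δ = 130.93°  ·
  (2,4): δ = 53.20°  ·
  (2,5): δ = 21.36°  ·
  (3,4): δ = 102.27°  ·
  (3,5): δ = 27.71°  ·
  (4,5): δ = 105.43°  ·
antipodal pairs: 1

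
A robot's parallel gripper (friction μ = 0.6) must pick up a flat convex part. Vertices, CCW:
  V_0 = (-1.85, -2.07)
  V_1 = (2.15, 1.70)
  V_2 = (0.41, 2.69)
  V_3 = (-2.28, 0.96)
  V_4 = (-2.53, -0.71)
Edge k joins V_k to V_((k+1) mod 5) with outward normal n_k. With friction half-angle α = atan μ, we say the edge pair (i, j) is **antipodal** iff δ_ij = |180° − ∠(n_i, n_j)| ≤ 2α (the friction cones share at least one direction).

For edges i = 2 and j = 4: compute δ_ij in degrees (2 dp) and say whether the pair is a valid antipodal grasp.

α = atan 0.6 = 30.96°;  2α = 61.93°
edge 2: e_2 = (-2.69, -1.73);  n_2 = (-0.5409, +0.8411)
edge 4: e_4 = (+0.68, -1.36);  n_4 = (-0.8944, -0.4472)
∠(n_2, n_4) = 83.82°
δ = |180° − 83.82°| = 96.18°
96.18° > 2α = 61.93°  →  invalid

δ = 96.18°, invalid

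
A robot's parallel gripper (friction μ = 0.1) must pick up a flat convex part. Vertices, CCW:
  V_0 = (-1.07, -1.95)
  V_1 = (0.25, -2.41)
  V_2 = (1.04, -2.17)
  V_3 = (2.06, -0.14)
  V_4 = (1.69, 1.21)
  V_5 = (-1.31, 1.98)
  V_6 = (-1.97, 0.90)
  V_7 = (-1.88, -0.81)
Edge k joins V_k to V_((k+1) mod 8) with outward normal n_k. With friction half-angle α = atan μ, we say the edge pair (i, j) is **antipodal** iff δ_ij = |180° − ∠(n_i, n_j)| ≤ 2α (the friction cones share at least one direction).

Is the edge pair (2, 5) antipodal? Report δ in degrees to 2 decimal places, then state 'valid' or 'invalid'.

α = atan 0.1 = 5.71°;  2α = 11.42°
edge 2: e_2 = (+1.02, +2.03);  n_2 = (+0.8935, -0.4490)
edge 5: e_5 = (-0.66, -1.08);  n_5 = (-0.8533, +0.5215)
∠(n_2, n_5) = 175.25°
δ = |180° − 175.25°| = 4.75°
4.75° ≤ 2α = 11.42°  →  valid

δ = 4.75°, valid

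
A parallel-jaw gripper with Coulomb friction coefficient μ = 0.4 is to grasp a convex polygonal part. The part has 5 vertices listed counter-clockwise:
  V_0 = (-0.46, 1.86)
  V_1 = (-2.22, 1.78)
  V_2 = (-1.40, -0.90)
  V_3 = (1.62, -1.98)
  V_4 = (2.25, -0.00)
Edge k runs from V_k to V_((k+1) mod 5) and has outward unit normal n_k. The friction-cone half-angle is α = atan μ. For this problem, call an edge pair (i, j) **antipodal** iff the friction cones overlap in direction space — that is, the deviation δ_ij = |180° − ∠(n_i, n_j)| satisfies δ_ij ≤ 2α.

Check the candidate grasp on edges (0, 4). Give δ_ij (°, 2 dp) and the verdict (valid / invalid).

δ = 142.93°, invalid

α = atan 0.4 = 21.80°;  2α = 43.60°
edge 0: e_0 = (-1.76, -0.08);  n_0 = (-0.0454, +0.9990)
edge 4: e_4 = (-2.71, +1.86);  n_4 = (+0.5659, +0.8245)
∠(n_0, n_4) = 37.07°
δ = |180° − 37.07°| = 142.93°
142.93° > 2α = 43.60°  →  invalid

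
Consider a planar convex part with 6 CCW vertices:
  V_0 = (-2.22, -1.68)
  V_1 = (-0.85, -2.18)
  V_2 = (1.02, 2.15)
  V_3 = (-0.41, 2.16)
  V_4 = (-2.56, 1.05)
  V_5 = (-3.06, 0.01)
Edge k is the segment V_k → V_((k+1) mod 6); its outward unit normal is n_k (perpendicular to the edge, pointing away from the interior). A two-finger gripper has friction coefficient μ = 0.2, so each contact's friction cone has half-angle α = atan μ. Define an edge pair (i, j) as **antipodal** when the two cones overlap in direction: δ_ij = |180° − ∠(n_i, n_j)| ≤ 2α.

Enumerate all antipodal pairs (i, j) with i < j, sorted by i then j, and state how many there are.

count = 2; pairs: (0,2), (1,4)

α = atan 0.2 = 11.31°;  2α = 22.62°
n_0 = (-0.3428, -0.9394)
n_1 = (+0.9180, -0.3965)
n_2 = (+0.0070, +1.0000)
n_3 = (-0.4587, +0.8886)
n_4 = (-0.9013, +0.4333)
n_5 = (-0.8955, -0.4451)
  (0,1): δ = 93.31°  ·
  (0,2): δ = 19.65°  ✓
  (0,3): δ = 47.36°  ·
  (0,4): δ = 84.37°  ·
  (0,5): δ = 136.48°  ·
  (1,2): δ = 67.04°  ·
  (1,3): δ = 39.34°  ·
  (1,4): δ = 2.32°  ✓
  (1,5): δ = 49.79°  ·
  (2,3): δ = 152.29°  ·
  (2,4): δ = 115.28°  ·
  (2,5): δ = 63.17°  ·
  (3,4): δ = 142.98°  ·
  (3,5): δ = 90.88°  ·
  (4,5): δ = 127.89°  ·
antipodal pairs: 2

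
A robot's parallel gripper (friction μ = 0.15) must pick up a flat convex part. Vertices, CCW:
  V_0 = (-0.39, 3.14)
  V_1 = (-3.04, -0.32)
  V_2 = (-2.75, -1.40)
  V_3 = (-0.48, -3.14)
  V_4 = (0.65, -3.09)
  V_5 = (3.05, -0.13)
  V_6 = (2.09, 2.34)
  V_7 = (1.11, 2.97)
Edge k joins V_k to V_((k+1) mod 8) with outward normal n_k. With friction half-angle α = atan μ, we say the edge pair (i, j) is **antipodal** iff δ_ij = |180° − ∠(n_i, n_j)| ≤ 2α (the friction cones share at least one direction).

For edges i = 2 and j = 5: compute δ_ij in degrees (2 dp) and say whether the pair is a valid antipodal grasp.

α = atan 0.15 = 8.53°;  2α = 17.06°
edge 2: e_2 = (+2.27, -1.74);  n_2 = (-0.6084, -0.7937)
edge 5: e_5 = (-0.96, +2.47);  n_5 = (+0.9321, +0.3623)
∠(n_2, n_5) = 148.71°
δ = |180° − 148.71°| = 31.29°
31.29° > 2α = 17.06°  →  invalid

δ = 31.29°, invalid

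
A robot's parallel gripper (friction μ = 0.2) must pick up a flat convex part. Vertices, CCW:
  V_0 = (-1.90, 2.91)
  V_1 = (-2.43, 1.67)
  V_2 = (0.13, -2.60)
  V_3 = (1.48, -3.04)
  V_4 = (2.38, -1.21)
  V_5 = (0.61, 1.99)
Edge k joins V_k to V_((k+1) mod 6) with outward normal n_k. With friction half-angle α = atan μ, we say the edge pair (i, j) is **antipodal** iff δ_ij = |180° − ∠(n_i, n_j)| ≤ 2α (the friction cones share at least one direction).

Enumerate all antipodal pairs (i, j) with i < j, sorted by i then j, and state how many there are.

α = atan 0.2 = 11.31°;  2α = 22.62°
n_0 = (-0.9195, +0.3930)
n_1 = (-0.8577, -0.5142)
n_2 = (-0.3099, -0.9508)
n_3 = (+0.8973, -0.4413)
n_4 = (+0.8751, +0.4840)
n_5 = (+0.3441, +0.9389)
  (0,1): δ = 125.91°  ·
  (0,2): δ = 84.91°  ·
  (0,3): δ = 3.05°  ✓
  (0,4): δ = 52.09°  ·
  (0,5): δ = 93.01°  ·
  (1,2): δ = 139.00°  ·
  (1,3): δ = 57.13°  ·
  (1,4): δ = 2.00°  ✓
  (1,5): δ = 38.93°  ·
  (2,3): δ = 98.14°  ·
  (2,4): δ = 43.00°  ·
  (2,5): δ = 2.08°  ✓
  (3,4): δ = 124.86°  ·
  (3,5): δ = 83.94°  ·
  (4,5): δ = 139.08°  ·
antipodal pairs: 3

count = 3; pairs: (0,3), (1,4), (2,5)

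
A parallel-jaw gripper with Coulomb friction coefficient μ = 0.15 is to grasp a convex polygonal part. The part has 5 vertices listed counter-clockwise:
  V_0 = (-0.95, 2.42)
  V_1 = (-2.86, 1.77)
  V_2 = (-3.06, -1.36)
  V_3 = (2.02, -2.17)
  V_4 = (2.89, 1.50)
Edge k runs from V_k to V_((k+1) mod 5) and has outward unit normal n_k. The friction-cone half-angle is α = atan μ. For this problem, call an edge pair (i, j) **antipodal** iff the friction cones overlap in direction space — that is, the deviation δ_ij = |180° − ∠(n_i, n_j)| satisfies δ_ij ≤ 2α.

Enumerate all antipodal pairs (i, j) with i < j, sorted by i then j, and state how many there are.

α = atan 0.15 = 8.53°;  2α = 17.06°
n_0 = (-0.3222, +0.9467)
n_1 = (-0.9980, +0.0638)
n_2 = (-0.1575, -0.9875)
n_3 = (+0.9730, -0.2307)
n_4 = (+0.2330, +0.9725)
  (0,1): δ = 112.45°  ·
  (0,2): δ = 27.85°  ·
  (0,3): δ = 57.87°  ·
  (0,4): δ = 147.73°  ·
  (1,2): δ = 95.40°  ·
  (1,3): δ = 9.68°  ✓
  (1,4): δ = 80.18°  ·
  (2,3): δ = 94.28°  ·
  (2,4): δ = 4.41°  ✓
  (3,4): δ = 90.14°  ·
antipodal pairs: 2

count = 2; pairs: (1,3), (2,4)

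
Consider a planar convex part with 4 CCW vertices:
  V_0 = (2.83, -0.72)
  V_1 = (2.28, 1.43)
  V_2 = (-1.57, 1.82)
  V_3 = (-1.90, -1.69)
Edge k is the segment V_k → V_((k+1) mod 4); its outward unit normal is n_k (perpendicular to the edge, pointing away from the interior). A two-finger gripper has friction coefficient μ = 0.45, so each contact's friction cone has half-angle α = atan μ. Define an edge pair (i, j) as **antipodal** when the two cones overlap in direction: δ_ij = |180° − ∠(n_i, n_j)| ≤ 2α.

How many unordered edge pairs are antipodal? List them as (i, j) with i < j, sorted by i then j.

α = atan 0.45 = 24.23°;  2α = 48.46°
n_0 = (+0.9688, +0.2478)
n_1 = (+0.1008, +0.9949)
n_2 = (-0.9956, +0.0936)
n_3 = (+0.2009, -0.9796)
  (0,1): δ = 110.13°  ·
  (0,2): δ = 19.72°  ✓
  (0,3): δ = 87.24°  ·
  (1,2): δ = 89.59°  ·
  (1,3): δ = 17.37°  ✓
  (2,3): δ = 73.04°  ·
antipodal pairs: 2

count = 2; pairs: (0,2), (1,3)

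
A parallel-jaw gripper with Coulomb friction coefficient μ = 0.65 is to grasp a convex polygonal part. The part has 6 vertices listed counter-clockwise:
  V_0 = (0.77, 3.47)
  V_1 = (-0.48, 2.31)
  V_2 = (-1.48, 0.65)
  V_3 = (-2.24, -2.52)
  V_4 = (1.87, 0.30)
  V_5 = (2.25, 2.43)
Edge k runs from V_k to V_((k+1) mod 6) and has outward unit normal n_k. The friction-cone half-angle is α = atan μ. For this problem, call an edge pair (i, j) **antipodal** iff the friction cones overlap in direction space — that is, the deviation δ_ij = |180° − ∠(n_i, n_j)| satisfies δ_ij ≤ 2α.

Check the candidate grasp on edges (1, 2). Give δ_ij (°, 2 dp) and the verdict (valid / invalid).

α = atan 0.65 = 33.02°;  2α = 66.05°
edge 1: e_1 = (-1.00, -1.66);  n_1 = (-0.8566, +0.5160)
edge 2: e_2 = (-0.76, -3.17);  n_2 = (-0.9724, +0.2331)
∠(n_1, n_2) = 17.58°
δ = |180° − 17.58°| = 162.42°
162.42° > 2α = 66.05°  →  invalid

δ = 162.42°, invalid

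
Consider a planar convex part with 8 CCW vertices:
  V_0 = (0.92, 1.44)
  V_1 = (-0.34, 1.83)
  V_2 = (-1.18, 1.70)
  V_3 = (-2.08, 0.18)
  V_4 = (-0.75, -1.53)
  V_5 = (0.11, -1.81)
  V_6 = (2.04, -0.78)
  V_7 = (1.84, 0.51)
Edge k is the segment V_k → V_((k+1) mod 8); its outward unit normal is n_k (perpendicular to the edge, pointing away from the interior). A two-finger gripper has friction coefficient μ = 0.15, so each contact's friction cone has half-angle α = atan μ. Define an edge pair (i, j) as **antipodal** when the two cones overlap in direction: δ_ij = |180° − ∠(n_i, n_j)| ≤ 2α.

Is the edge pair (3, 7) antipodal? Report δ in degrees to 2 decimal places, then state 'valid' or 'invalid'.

α = atan 0.15 = 8.53°;  2α = 17.06°
edge 3: e_3 = (+1.33, -1.71);  n_3 = (-0.7894, -0.6139)
edge 7: e_7 = (-0.92, +0.93);  n_7 = (+0.7109, +0.7033)
∠(n_3, n_7) = 173.18°
δ = |180° − 173.18°| = 6.82°
6.82° ≤ 2α = 17.06°  →  valid

δ = 6.82°, valid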